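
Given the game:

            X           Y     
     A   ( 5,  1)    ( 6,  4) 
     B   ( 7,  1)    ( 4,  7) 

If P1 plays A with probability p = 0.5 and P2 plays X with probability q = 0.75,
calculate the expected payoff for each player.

E[P1] = 5.75, E[P2] = 2.125

Work:
E[P1] = p·q·π₁(A,X) + p·(1-q)·π₁(A,Y) + (1-p)·q·π₁(B,X) + (1-p)·(1-q)·π₁(B,Y)
= 0.5·0.75·5 + 0.5·0.25·6 + 0.5·0.75·7 + 0.5·0.25·4
= 5.75

E[P2] = 2.125 (similar calculation)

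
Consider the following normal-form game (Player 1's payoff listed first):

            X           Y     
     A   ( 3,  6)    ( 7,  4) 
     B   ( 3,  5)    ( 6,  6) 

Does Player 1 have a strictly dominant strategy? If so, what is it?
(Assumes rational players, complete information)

No strictly dominant strategy exists for Player 1

Work:
A strategy strictly dominates another if it gives a strictly higher payoff against every opponent action. Compare each pair of P1's strategies column-by-column:
  A vs B: [3 vs 3, 7 vs 6] → A does not strictly dominate B (column X: 3 ≤ 3)
  B vs A: [3 vs 3, 6 vs 7] → B does not strictly dominate A (column X: 3 ≤ 3)
No single strategy strictly dominates all others → no strictly dominant strategy.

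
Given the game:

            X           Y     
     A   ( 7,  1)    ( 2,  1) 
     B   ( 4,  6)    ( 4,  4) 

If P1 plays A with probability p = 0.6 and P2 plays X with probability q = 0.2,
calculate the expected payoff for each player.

E[P1] = 3.4, E[P2] = 2.36

Work:
E[P1] = p·q·π₁(A,X) + p·(1-q)·π₁(A,Y) + (1-p)·q·π₁(B,X) + (1-p)·(1-q)·π₁(B,Y)
= 0.6·0.2·7 + 0.6·0.8·2 + 0.4·0.2·4 + 0.4·0.8·4
= 3.4

E[P2] = 2.36 (similar calculation)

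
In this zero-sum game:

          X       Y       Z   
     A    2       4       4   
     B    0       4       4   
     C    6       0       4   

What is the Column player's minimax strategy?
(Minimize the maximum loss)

Column should play Y or Z (all achieve the minimum), value = 4

Work:
Column player minimizes Row's maximum payoff:
Column X: max payoff to Row = 6
Column Y: max payoff to Row = 4
Column Z: max payoff to Row = 4
Minimum is 4, achieved by columns Y, Z (tied).
Each of Y or Z is a minimax strategy.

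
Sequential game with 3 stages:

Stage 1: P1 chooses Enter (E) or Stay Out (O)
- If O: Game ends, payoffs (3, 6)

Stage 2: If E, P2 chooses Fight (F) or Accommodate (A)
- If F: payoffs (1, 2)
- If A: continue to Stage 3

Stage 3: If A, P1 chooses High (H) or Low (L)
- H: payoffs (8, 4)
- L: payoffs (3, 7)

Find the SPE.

SPE: (E, A, H); Outcome (8, 4)

Work:
Stage 3: P1 chooses H (8 vs 3)
Stage 2: P2: F->2, A->4 (anticipating H). Choose A
Stage 1: P1: O->3, E->8 (anticipating A, H). Choose E
SPE path: E -> A -> H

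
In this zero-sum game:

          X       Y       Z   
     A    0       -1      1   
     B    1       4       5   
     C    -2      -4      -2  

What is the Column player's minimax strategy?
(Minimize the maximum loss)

Column should play X, value = 1

Work:
Column player minimizes Row's maximum payoff:
Column X: max payoff to Row = 1
Column Y: max payoff to Row = 4
Column Z: max payoff to Row = 5
Minimum is 1, achieved by column X.
Minimax strategy: X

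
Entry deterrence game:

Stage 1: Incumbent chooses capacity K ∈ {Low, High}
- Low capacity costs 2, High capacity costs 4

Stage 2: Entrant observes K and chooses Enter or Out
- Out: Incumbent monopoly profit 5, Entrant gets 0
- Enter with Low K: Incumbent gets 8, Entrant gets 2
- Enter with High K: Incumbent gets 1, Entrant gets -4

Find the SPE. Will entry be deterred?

SPE: (Low, Enter|Low, Out|High); Entry not deterred. Incumbent net profit = 6, Entrant gets 2

Work:
After Low K: Entrant enters (2 > 0)
After High K: Entrant stays out (-4 < 0)
Incumbent: Low → 8−2=6, High → 5−4=1
Incumbent chooses Low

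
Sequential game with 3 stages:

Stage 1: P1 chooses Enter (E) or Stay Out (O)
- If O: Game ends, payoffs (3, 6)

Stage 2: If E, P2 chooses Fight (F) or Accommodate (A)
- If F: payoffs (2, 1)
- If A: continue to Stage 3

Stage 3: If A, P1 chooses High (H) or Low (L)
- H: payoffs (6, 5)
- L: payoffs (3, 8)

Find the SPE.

SPE: (E, A, H); Outcome (6, 5)

Work:
Stage 3: P1 chooses H (6 vs 3)
Stage 2: P2: F->1, A->5 (anticipating H). Choose A
Stage 1: P1: O->3, E->6 (anticipating A, H). Choose E
SPE path: E -> A -> H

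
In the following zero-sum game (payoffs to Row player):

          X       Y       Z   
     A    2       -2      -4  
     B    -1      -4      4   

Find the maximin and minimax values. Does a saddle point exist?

Maximin = -4, Minimax = -2, Saddle: False

Work:
Row minimums: [-4, -4] → maximin = -4
Column maximums: [2, -2, 4] → minimax = -2
No saddle point (maximin ≠ minimax). Mixed strategy needed.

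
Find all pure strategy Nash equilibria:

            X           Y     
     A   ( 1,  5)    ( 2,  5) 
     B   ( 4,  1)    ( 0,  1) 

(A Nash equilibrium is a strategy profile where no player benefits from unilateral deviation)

Nash equilibrium: (A, Y), (B, X)

Work:
Best responses:
  P1 vs X: payoffs [1, 4] → best response B (payoff 4)
  P1 vs Y: payoffs [2, 0] → best response A (payoff 2)
  P2 vs A: payoffs [5, 5] → best response X/Y (payoff 5)
  P2 vs B: payoffs [1, 1] → best response X/Y (payoff 1)
Mutual best responses: (A,Y), (B,X) → Nash equilibria.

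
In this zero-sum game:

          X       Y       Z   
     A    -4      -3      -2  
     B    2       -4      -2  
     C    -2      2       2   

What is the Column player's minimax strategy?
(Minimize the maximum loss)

Column should play X or Y or Z (all achieve the minimum), value = 2

Work:
Column player minimizes Row's maximum payoff:
Column X: max payoff to Row = 2
Column Y: max payoff to Row = 2
Column Z: max payoff to Row = 2
Minimum is 2, achieved by columns X, Y, Z (tied).
Each of X or Y or Z is a minimax strategy.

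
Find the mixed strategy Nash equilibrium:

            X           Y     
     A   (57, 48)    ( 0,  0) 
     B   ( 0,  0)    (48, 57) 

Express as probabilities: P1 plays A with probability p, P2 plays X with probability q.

p = 0.5429, q = 0.4571

Work:
Find probabilities that make opponent indifferent:
P2 chooses q to make P1 indifferent between A and B
P1 chooses p to make P2 indifferent between X and Y
Mixed NE: P1 plays (A: 0.5429, B: 0.4571), P2 plays (X: 0.4571, Y: 0.5429)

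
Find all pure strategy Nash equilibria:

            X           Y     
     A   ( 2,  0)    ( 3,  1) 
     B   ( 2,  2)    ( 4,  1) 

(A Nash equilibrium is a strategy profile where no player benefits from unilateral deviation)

Nash equilibrium: (B, X)

Work:
Best responses:
  P1 vs X: payoffs [2, 2] → best response A/B (payoff 2)
  P1 vs Y: payoffs [3, 4] → best response B (payoff 4)
  P2 vs A: payoffs [0, 1] → best response Y (payoff 1)
  P2 vs B: payoffs [2, 1] → best response X (payoff 2)
Mutual best responses: (B,X) → Nash equilibria.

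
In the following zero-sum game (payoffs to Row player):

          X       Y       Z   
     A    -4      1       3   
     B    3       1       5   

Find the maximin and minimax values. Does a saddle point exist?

Maximin = 1, Minimax = 1, Saddle: True

Work:
Row minimums: [-4, 1] → maximin = 1
Column maximums: [3, 1, 5] → minimax = 1
Saddle point exists! Game value = 1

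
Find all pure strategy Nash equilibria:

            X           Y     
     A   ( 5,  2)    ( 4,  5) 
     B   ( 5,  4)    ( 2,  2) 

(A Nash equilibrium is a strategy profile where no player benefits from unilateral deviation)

Nash equilibrium: (A, Y), (B, X)

Work:
Best responses:
  P1 vs X: payoffs [5, 5] → best response A/B (payoff 5)
  P1 vs Y: payoffs [4, 2] → best response A (payoff 4)
  P2 vs A: payoffs [2, 5] → best response Y (payoff 5)
  P2 vs B: payoffs [4, 2] → best response X (payoff 4)
Mutual best responses: (A,Y), (B,X) → Nash equilibria.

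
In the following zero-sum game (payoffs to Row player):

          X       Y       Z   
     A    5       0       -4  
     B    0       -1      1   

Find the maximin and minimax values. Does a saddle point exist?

Maximin = -1, Minimax = 0, Saddle: False

Work:
Row minimums: [-4, -1] → maximin = -1
Column maximums: [5, 0, 1] → minimax = 0
No saddle point (maximin ≠ minimax). Mixed strategy needed.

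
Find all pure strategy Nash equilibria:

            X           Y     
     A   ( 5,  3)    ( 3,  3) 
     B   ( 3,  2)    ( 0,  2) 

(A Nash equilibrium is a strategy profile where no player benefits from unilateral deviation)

Nash equilibrium: (A, X), (A, Y)

Work:
Best responses:
  P1 vs X: payoffs [5, 3] → best response A (payoff 5)
  P1 vs Y: payoffs [3, 0] → best response A (payoff 3)
  P2 vs A: payoffs [3, 3] → best response X/Y (payoff 3)
  P2 vs B: payoffs [2, 2] → best response X/Y (payoff 2)
Mutual best responses: (A,X), (A,Y) → Nash equilibria.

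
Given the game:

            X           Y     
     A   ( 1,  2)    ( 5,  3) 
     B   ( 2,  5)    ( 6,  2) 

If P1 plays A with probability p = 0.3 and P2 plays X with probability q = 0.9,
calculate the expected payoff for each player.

E[P1] = 2.1, E[P2] = 3.92

Work:
E[P1] = p·q·π₁(A,X) + p·(1-q)·π₁(A,Y) + (1-p)·q·π₁(B,X) + (1-p)·(1-q)·π₁(B,Y)
= 0.3·0.9·1 + 0.3·0.1·5 + 0.7·0.9·2 + 0.7·0.1·6
= 2.1

E[P2] = 3.92 (similar calculation)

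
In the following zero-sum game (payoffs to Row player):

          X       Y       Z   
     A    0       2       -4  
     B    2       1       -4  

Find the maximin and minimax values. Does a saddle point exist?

Maximin = -4, Minimax = -4, Saddle: True

Work:
Row minimums: [-4, -4] → maximin = -4
Column maximums: [2, 2, -4] → minimax = -4
Saddle point exists! Game value = -4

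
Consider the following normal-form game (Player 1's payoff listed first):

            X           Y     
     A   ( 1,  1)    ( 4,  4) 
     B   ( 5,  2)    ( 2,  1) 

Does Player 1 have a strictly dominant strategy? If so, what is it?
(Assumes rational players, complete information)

No strictly dominant strategy exists for Player 1

Work:
A strategy strictly dominates another if it gives a strictly higher payoff against every opponent action. Compare each pair of P1's strategies column-by-column:
  A vs B: [1 vs 5, 4 vs 2] → A does not strictly dominate B (column X: 1 ≤ 5)
  B vs A: [5 vs 1, 2 vs 4] → B does not strictly dominate A (column Y: 2 ≤ 4)
No single strategy strictly dominates all others → no strictly dominant strategy.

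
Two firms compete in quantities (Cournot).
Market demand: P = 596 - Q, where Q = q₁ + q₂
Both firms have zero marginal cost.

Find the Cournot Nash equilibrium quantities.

q₁* = q₂* = 198.67; P* = 198.67

Work:
Profit: π_i = P·q_i = (a - q_i - q_j)·q_i
FOC: ∂π_i/∂q_i = a - 2q_i - q_j = 0
Reaction function: q_i = (596 - q_j)/2
Symmetry: q* = 596/3 = 198.67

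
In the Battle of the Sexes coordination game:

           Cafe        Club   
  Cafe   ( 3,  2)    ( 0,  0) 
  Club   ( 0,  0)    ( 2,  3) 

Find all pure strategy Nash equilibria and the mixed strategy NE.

Pure NE: (Cafe, Cafe) and (Club, Club); Mixed NE: p = 0.6, q = 0.4

Work:
Check pure NE:
(Cafe, Cafe): (3, 2) - no unilateral deviation beneficial
(Club, Club): (2, 3) - no unilateral deviation beneficial
Mixed NE: P1 plays Cafe with p = 0.6, P2 plays Cafe with q = 0.4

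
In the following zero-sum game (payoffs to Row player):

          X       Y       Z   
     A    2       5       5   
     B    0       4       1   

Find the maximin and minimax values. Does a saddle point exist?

Maximin = 2, Minimax = 2, Saddle: True

Work:
Row minimums: [2, 0] → maximin = 2
Column maximums: [2, 5, 5] → minimax = 2
Saddle point exists! Game value = 2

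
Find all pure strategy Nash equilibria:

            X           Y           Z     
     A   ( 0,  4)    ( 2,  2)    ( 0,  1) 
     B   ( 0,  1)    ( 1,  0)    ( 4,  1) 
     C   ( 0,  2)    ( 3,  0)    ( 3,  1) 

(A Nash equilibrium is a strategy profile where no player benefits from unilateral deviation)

Nash equilibrium: (A, X), (B, X), (B, Z), (C, X)

Work:
Best responses:
  P1 vs X: payoffs [0, 0, 0] → best response A/B/C (payoff 0)
  P1 vs Y: payoffs [2, 1, 3] → best response C (payoff 3)
  P1 vs Z: payoffs [0, 4, 3] → best response B (payoff 4)
  P2 vs A: payoffs [4, 2, 1] → best response X (payoff 4)
  P2 vs B: payoffs [1, 0, 1] → best response X/Z (payoff 1)
  P2 vs C: payoffs [2, 0, 1] → best response X (payoff 2)
Mutual best responses: (A,X), (B,X), (B,Z), (C,X) → Nash equilibria.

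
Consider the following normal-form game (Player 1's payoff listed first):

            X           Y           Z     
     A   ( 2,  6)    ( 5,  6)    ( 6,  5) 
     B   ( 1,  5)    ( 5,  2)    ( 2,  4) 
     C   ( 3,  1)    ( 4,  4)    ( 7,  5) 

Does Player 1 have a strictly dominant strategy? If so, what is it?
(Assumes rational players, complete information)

No strictly dominant strategy exists for Player 1

Work:
A strategy strictly dominates another if it gives a strictly higher payoff against every opponent action. Compare each pair of P1's strategies column-by-column:
  A vs B: [2 vs 1, 5 vs 5, 6 vs 2] → A does not strictly dominate B (column Y: 5 ≤ 5)
  A vs C: [2 vs 3, 5 vs 4, 6 vs 7] → A does not strictly dominate C (column X: 2 ≤ 3)
  B vs A: [1 vs 2, 5 vs 5, 2 vs 6] → B does not strictly dominate A (column X: 1 ≤ 2)
  B vs C: [1 vs 3, 5 vs 4, 2 vs 7] → B does not strictly dominate C (column X: 1 ≤ 3)
  C vs A: [3 vs 2, 4 vs 5, 7 vs 6] → C does not strictly dominate A (column Y: 4 ≤ 5)
  C vs B: [3 vs 1, 4 vs 5, 7 vs 2] → C does not strictly dominate B (column Y: 4 ≤ 5)
No single strategy strictly dominates all others → no strictly dominant strategy.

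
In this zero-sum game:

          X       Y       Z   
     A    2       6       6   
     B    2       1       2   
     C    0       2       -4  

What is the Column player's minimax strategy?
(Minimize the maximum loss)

Column should play X, value = 2

Work:
Column player minimizes Row's maximum payoff:
Column X: max payoff to Row = 2
Column Y: max payoff to Row = 6
Column Z: max payoff to Row = 6
Minimum is 2, achieved by column X.
Minimax strategy: X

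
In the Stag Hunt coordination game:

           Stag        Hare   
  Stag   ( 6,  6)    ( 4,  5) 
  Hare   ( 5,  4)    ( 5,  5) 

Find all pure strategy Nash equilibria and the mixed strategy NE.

Pure NE: (Stag, Stag) and (Hare, Hare); Mixed NE: p = 0.5, q = 0.5

Work:
Check pure NE:
(Stag, Stag): (6, 6) - no unilateral deviation beneficial
(Hare, Hare): (5, 5) - no unilateral deviation beneficial
Mixed NE: P1 plays Stag with p = 0.5, P2 plays Stag with q = 0.5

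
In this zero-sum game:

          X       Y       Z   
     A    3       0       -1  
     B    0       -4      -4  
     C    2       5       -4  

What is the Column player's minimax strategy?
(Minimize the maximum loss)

Column should play Z, value = -1

Work:
Column player minimizes Row's maximum payoff:
Column X: max payoff to Row = 3
Column Y: max payoff to Row = 5
Column Z: max payoff to Row = -1
Minimum is -1, achieved by column Z.
Minimax strategy: Z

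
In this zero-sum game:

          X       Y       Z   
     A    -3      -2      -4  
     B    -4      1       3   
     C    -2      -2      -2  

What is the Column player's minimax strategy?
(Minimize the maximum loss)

Column should play X, value = -2

Work:
Column player minimizes Row's maximum payoff:
Column X: max payoff to Row = -2
Column Y: max payoff to Row = 1
Column Z: max payoff to Row = 3
Minimum is -2, achieved by column X.
Minimax strategy: X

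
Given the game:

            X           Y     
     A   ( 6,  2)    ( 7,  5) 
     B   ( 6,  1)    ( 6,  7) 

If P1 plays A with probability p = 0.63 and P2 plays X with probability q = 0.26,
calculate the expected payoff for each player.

E[P1] = 6.4662, E[P2] = 4.6714

Work:
E[P1] = p·q·π₁(A,X) + p·(1-q)·π₁(A,Y) + (1-p)·q·π₁(B,X) + (1-p)·(1-q)·π₁(B,Y)
= 0.63·0.26·6 + 0.63·0.74·7 + 0.37·0.26·6 + 0.37·0.74·6
= 6.4662

E[P2] = 4.6714 (similar calculation)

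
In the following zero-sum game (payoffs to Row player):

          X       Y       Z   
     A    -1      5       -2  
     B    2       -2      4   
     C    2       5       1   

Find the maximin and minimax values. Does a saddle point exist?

Maximin = 1, Minimax = 2, Saddle: False

Work:
Row minimums: [-2, -2, 1] → maximin = 1
Column maximums: [2, 5, 4] → minimax = 2
No saddle point (maximin ≠ minimax). Mixed strategy needed.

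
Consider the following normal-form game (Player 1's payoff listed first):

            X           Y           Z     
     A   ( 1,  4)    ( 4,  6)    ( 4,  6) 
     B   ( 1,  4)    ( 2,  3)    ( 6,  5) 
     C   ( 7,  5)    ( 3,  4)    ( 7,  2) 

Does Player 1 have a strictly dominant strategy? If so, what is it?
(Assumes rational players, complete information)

No strictly dominant strategy exists for Player 1

Work:
A strategy strictly dominates another if it gives a strictly higher payoff against every opponent action. Compare each pair of P1's strategies column-by-column:
  A vs B: [1 vs 1, 4 vs 2, 4 vs 6] → A does not strictly dominate B (column X: 1 ≤ 1)
  A vs C: [1 vs 7, 4 vs 3, 4 vs 7] → A does not strictly dominate C (column X: 1 ≤ 7)
  B vs A: [1 vs 1, 2 vs 4, 6 vs 4] → B does not strictly dominate A (column X: 1 ≤ 1)
  B vs C: [1 vs 7, 2 vs 3, 6 vs 7] → B does not strictly dominate C (column X: 1 ≤ 7)
  C vs A: [7 vs 1, 3 vs 4, 7 vs 4] → C does not strictly dominate A (column Y: 3 ≤ 4)
  C vs B: [7 vs 1, 3 vs 2, 7 vs 6] → C strictly dominates B
No single strategy strictly dominates all others → no strictly dominant strategy.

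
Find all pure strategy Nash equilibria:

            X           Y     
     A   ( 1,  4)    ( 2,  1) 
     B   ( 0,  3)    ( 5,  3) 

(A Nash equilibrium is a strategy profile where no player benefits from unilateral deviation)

Nash equilibrium: (A, X), (B, Y)

Work:
Best responses:
  P1 vs X: payoffs [1, 0] → best response A (payoff 1)
  P1 vs Y: payoffs [2, 5] → best response B (payoff 5)
  P2 vs A: payoffs [4, 1] → best response X (payoff 4)
  P2 vs B: payoffs [3, 3] → best response X/Y (payoff 3)
Mutual best responses: (A,X), (B,Y) → Nash equilibria.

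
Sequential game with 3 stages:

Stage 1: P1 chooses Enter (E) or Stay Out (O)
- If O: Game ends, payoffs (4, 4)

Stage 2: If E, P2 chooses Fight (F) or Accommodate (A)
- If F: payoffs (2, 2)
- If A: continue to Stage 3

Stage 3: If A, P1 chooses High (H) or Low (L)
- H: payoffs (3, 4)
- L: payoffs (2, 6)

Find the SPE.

SPE: (O, A, H); Outcome (4, 4)

Work:
Stage 3: P1 chooses H (3 vs 2)
Stage 2: P2: F->2, A->4 (anticipating H). Choose A
Stage 1: P1: O->4, E->3 (anticipating A, H). Choose O
SPE path: O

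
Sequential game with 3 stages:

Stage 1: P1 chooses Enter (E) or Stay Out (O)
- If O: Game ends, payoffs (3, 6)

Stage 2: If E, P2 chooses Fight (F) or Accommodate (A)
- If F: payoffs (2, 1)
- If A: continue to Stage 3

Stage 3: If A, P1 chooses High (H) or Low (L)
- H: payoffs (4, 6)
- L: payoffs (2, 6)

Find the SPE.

SPE: (E, A, H); Outcome (4, 6)

Work:
Stage 3: P1 chooses H (4 vs 2)
Stage 2: P2: F->1, A->6 (anticipating H). Choose A
Stage 1: P1: O->3, E->4 (anticipating A, H). Choose E
SPE path: E -> A -> H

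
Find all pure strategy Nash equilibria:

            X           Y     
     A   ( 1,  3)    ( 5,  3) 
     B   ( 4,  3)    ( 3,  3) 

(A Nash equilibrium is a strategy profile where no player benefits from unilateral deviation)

Nash equilibrium: (A, Y), (B, X)

Work:
Best responses:
  P1 vs X: payoffs [1, 4] → best response B (payoff 4)
  P1 vs Y: payoffs [5, 3] → best response A (payoff 5)
  P2 vs A: payoffs [3, 3] → best response X/Y (payoff 3)
  P2 vs B: payoffs [3, 3] → best response X/Y (payoff 3)
Mutual best responses: (A,Y), (B,X) → Nash equilibria.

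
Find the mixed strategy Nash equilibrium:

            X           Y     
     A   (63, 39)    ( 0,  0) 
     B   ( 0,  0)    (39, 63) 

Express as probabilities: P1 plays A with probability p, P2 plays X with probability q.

p = 0.6176, q = 0.3824

Work:
Find probabilities that make opponent indifferent:
P2 chooses q to make P1 indifferent between A and B
P1 chooses p to make P2 indifferent between X and Y
Mixed NE: P1 plays (A: 0.6176, B: 0.3824), P2 plays (X: 0.3824, Y: 0.6176)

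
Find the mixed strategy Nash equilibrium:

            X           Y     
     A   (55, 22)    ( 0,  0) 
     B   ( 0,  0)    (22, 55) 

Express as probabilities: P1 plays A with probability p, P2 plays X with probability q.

p = 0.7143, q = 0.2857

Work:
Find probabilities that make opponent indifferent:
P2 chooses q to make P1 indifferent between A and B
P1 chooses p to make P2 indifferent between X and Y
Mixed NE: P1 plays (A: 0.7143, B: 0.2857), P2 plays (X: 0.2857, Y: 0.7143)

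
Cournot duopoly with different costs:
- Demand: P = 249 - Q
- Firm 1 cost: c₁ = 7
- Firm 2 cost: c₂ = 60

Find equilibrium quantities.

q₁* = 98.33, q₂* = 45.33

Work:
Reaction: q₁ = (249 - 7 - q₂)/2
Reaction: q₂ = (249 - 60 - q₁)/2
Solve simultaneously:
q₁* = (249 - 2×7 + 60)/3 = 98.33
q₂* = (249 - 2×60 + 7)/3 = 45.33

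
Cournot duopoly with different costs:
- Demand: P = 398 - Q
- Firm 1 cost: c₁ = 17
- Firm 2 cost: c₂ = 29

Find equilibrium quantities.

q₁* = 131.0, q₂* = 119.0

Work:
Reaction: q₁ = (398 - 17 - q₂)/2
Reaction: q₂ = (398 - 29 - q₁)/2
Solve simultaneously:
q₁* = (398 - 2×17 + 29)/3 = 131.0
q₂* = (398 - 2×29 + 17)/3 = 119.0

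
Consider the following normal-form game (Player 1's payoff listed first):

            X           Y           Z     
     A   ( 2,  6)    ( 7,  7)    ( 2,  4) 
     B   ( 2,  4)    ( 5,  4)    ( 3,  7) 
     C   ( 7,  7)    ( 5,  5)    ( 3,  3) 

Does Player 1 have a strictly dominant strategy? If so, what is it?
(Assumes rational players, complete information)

No strictly dominant strategy exists for Player 1

Work:
A strategy strictly dominates another if it gives a strictly higher payoff against every opponent action. Compare each pair of P1's strategies column-by-column:
  A vs B: [2 vs 2, 7 vs 5, 2 vs 3] → A does not strictly dominate B (column X: 2 ≤ 2)
  A vs C: [2 vs 7, 7 vs 5, 2 vs 3] → A does not strictly dominate C (column X: 2 ≤ 7)
  B vs A: [2 vs 2, 5 vs 7, 3 vs 2] → B does not strictly dominate A (column X: 2 ≤ 2)
  B vs C: [2 vs 7, 5 vs 5, 3 vs 3] → B does not strictly dominate C (column X: 2 ≤ 7)
  C vs A: [7 vs 2, 5 vs 7, 3 vs 2] → C does not strictly dominate A (column Y: 5 ≤ 7)
  C vs B: [7 vs 2, 5 vs 5, 3 vs 3] → C does not strictly dominate B (column Y: 5 ≤ 5)
No single strategy strictly dominates all others → no strictly dominant strategy.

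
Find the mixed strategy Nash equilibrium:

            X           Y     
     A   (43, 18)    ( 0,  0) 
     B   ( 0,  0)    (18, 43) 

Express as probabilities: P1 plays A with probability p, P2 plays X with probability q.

p = 0.7049, q = 0.2951

Work:
Find probabilities that make opponent indifferent:
P2 chooses q to make P1 indifferent between A and B
P1 chooses p to make P2 indifferent between X and Y
Mixed NE: P1 plays (A: 0.7049, B: 0.2951), P2 plays (X: 0.2951, Y: 0.7049)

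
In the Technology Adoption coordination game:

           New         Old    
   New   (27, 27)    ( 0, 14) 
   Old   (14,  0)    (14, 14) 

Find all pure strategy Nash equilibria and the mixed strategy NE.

Pure NE: (New, New) and (Old, Old); Mixed NE: p = 0.5185, q = 0.5185

Work:
Check pure NE:
(New, New): (27, 27) - no unilateral deviation beneficial
(Old, Old): (14, 14) - no unilateral deviation beneficial
Mixed NE: P1 plays New with p = 0.5185, P2 plays New with q = 0.5185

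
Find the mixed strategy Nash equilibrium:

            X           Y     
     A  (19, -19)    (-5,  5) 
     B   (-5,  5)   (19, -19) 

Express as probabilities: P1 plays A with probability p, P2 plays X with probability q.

p = 0.5, q = 0.5

Work:
Find probabilities that make opponent indifferent:
P2 chooses q to make P1 indifferent between A and B
P1 chooses p to make P2 indifferent between X and Y
Mixed NE: P1 plays (A: 0.5, B: 0.5), P2 plays (X: 0.5, Y: 0.5)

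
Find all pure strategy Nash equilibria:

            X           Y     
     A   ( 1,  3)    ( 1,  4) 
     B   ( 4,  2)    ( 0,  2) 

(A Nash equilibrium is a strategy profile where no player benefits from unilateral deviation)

Nash equilibrium: (A, Y), (B, X)

Work:
Best responses:
  P1 vs X: payoffs [1, 4] → best response B (payoff 4)
  P1 vs Y: payoffs [1, 0] → best response A (payoff 1)
  P2 vs A: payoffs [3, 4] → best response Y (payoff 4)
  P2 vs B: payoffs [2, 2] → best response X/Y (payoff 2)
Mutual best responses: (A,Y), (B,X) → Nash equilibria.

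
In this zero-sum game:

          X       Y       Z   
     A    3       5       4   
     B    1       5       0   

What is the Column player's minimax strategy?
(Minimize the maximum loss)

Column should play X, value = 3

Work:
Column player minimizes Row's maximum payoff:
Column X: max payoff to Row = 3
Column Y: max payoff to Row = 5
Column Z: max payoff to Row = 4
Minimum is 3, achieved by column X.
Minimax strategy: X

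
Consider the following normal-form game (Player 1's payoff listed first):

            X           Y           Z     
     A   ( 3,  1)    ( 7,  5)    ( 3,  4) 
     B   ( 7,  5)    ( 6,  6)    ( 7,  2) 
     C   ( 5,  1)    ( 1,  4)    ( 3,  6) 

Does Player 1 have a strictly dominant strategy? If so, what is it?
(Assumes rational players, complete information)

No strictly dominant strategy exists for Player 1

Work:
A strategy strictly dominates another if it gives a strictly higher payoff against every opponent action. Compare each pair of P1's strategies column-by-column:
  A vs B: [3 vs 7, 7 vs 6, 3 vs 7] → A does not strictly dominate B (column X: 3 ≤ 7)
  A vs C: [3 vs 5, 7 vs 1, 3 vs 3] → A does not strictly dominate C (column X: 3 ≤ 5)
  B vs A: [7 vs 3, 6 vs 7, 7 vs 3] → B does not strictly dominate A (column Y: 6 ≤ 7)
  B vs C: [7 vs 5, 6 vs 1, 7 vs 3] → B strictly dominates C
  C vs A: [5 vs 3, 1 vs 7, 3 vs 3] → C does not strictly dominate A (column Y: 1 ≤ 7)
  C vs B: [5 vs 7, 1 vs 6, 3 vs 7] → C does not strictly dominate B (column X: 5 ≤ 7)
No single strategy strictly dominates all others → no strictly dominant strategy.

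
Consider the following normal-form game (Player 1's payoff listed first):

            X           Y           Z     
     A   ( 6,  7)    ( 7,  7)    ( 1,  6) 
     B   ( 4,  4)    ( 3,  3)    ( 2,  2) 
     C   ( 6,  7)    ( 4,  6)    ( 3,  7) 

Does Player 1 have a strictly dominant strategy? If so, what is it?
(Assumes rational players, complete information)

No strictly dominant strategy exists for Player 1

Work:
A strategy strictly dominates another if it gives a strictly higher payoff against every opponent action. Compare each pair of P1's strategies column-by-column:
  A vs B: [6 vs 4, 7 vs 3, 1 vs 2] → A does not strictly dominate B (column Z: 1 ≤ 2)
  A vs C: [6 vs 6, 7 vs 4, 1 vs 3] → A does not strictly dominate C (column X: 6 ≤ 6)
  B vs A: [4 vs 6, 3 vs 7, 2 vs 1] → B does not strictly dominate A (column X: 4 ≤ 6)
  B vs C: [4 vs 6, 3 vs 4, 2 vs 3] → B does not strictly dominate C (column X: 4 ≤ 6)
  C vs A: [6 vs 6, 4 vs 7, 3 vs 1] → C does not strictly dominate A (column X: 6 ≤ 6)
  C vs B: [6 vs 4, 4 vs 3, 3 vs 2] → C strictly dominates B
No single strategy strictly dominates all others → no strictly dominant strategy.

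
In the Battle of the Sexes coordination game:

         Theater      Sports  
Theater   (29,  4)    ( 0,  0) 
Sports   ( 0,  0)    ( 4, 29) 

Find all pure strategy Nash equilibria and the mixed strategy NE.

Pure NE: (Theater, Theater) and (Sports, Sports); Mixed NE: p = 0.8788, q = 0.1212

Work:
Check pure NE:
(Theater, Theater): (29, 4) - no unilateral deviation beneficial
(Sports, Sports): (4, 29) - no unilateral deviation beneficial
Mixed NE: P1 plays Theater with p = 0.8788, P2 plays Theater with q = 0.1212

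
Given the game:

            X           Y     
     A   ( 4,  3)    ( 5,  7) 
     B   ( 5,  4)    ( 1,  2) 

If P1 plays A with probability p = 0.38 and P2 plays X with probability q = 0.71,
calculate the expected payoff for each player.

E[P1] = 4.011, E[P2] = 3.7012

Work:
E[P1] = p·q·π₁(A,X) + p·(1-q)·π₁(A,Y) + (1-p)·q·π₁(B,X) + (1-p)·(1-q)·π₁(B,Y)
= 0.38·0.71·4 + 0.38·0.29·5 + 0.62·0.71·5 + 0.62·0.29·1
= 4.011

E[P2] = 3.7012 (similar calculation)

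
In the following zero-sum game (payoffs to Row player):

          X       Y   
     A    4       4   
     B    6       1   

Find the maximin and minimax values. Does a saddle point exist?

Maximin = 4, Minimax = 4, Saddle: True

Work:
Row minimums: [4, 1] → maximin = 4
Column maximums: [6, 4] → minimax = 4
Saddle point exists! Game value = 4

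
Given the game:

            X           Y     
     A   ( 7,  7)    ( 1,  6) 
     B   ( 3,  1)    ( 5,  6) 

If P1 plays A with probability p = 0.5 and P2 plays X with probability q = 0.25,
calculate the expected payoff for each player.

E[P1] = 3.5, E[P2] = 5.5

Work:
E[P1] = p·q·π₁(A,X) + p·(1-q)·π₁(A,Y) + (1-p)·q·π₁(B,X) + (1-p)·(1-q)·π₁(B,Y)
= 0.5·0.25·7 + 0.5·0.75·1 + 0.5·0.25·3 + 0.5·0.75·5
= 3.5

E[P2] = 5.5 (similar calculation)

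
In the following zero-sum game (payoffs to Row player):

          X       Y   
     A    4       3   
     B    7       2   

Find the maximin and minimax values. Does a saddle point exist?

Maximin = 3, Minimax = 3, Saddle: True

Work:
Row minimums: [3, 2] → maximin = 3
Column maximums: [7, 3] → minimax = 3
Saddle point exists! Game value = 3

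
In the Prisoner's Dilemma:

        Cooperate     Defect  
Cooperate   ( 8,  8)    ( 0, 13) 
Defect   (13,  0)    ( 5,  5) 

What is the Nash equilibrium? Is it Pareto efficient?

(Defect, Defect) is NE; not Pareto efficient

Work:
Defect dominates Cooperate for both players:
If P2 cooperates: Defect (13) > Cooperate (8)
If P2 defects: Defect (5) > Cooperate (0)
NE: (Defect, Defect) with payoff (5, 5)
But (Cooperate, Cooperate) = (8, 8) Pareto dominates (5, 5)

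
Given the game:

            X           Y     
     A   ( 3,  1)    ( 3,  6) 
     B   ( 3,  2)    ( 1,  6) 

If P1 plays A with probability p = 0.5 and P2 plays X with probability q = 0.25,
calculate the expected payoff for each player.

E[P1] = 2.25, E[P2] = 4.875

Work:
E[P1] = p·q·π₁(A,X) + p·(1-q)·π₁(A,Y) + (1-p)·q·π₁(B,X) + (1-p)·(1-q)·π₁(B,Y)
= 0.5·0.25·3 + 0.5·0.75·3 + 0.5·0.25·3 + 0.5·0.75·1
= 2.25

E[P2] = 4.875 (similar calculation)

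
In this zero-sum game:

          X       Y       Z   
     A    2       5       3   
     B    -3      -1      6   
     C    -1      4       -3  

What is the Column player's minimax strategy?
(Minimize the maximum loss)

Column should play X, value = 2

Work:
Column player minimizes Row's maximum payoff:
Column X: max payoff to Row = 2
Column Y: max payoff to Row = 5
Column Z: max payoff to Row = 6
Minimum is 2, achieved by column X.
Minimax strategy: X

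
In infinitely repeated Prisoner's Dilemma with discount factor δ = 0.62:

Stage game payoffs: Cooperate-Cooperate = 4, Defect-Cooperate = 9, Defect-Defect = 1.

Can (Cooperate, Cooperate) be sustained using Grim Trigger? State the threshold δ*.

δ* = 0.625; since δ = 0.62 < 0.625, cooperation cannot be sustained

Work:
For Grim Trigger:
Cooperate forever: 4/(1-δ)
Defect then punished: 9 + 1·δ/(1-δ)
Need: 4/(1-δ) ≥ 9 + 1·δ/(1-δ)
Solving: δ ≥ (T-R)/(T-P) = (9-4)/(9-1) = 0.625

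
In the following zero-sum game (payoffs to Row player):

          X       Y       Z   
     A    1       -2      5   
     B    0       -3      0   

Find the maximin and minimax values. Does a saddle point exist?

Maximin = -2, Minimax = -2, Saddle: True

Work:
Row minimums: [-2, -3] → maximin = -2
Column maximums: [1, -2, 5] → minimax = -2
Saddle point exists! Game value = -2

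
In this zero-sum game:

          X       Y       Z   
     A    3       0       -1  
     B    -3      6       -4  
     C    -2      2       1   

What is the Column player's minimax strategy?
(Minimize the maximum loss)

Column should play Z, value = 1

Work:
Column player minimizes Row's maximum payoff:
Column X: max payoff to Row = 3
Column Y: max payoff to Row = 6
Column Z: max payoff to Row = 1
Minimum is 1, achieved by column Z.
Minimax strategy: Z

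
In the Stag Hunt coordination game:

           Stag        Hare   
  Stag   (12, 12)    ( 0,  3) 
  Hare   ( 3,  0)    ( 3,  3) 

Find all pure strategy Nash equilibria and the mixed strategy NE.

Pure NE: (Stag, Stag) and (Hare, Hare); Mixed NE: p = 0.25, q = 0.25

Work:
Check pure NE:
(Stag, Stag): (12, 12) - no unilateral deviation beneficial
(Hare, Hare): (3, 3) - no unilateral deviation beneficial
Mixed NE: P1 plays Stag with p = 0.25, P2 plays Stag with q = 0.25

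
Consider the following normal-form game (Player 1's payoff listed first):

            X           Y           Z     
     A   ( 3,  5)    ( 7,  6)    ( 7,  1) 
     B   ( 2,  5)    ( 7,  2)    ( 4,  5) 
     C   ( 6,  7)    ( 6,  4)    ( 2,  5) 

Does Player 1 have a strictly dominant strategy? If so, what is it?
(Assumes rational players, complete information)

No strictly dominant strategy exists for Player 1

Work:
A strategy strictly dominates another if it gives a strictly higher payoff against every opponent action. Compare each pair of P1's strategies column-by-column:
  A vs B: [3 vs 2, 7 vs 7, 7 vs 4] → A does not strictly dominate B (column Y: 7 ≤ 7)
  A vs C: [3 vs 6, 7 vs 6, 7 vs 2] → A does not strictly dominate C (column X: 3 ≤ 6)
  B vs A: [2 vs 3, 7 vs 7, 4 vs 7] → B does not strictly dominate A (column X: 2 ≤ 3)
  B vs C: [2 vs 6, 7 vs 6, 4 vs 2] → B does not strictly dominate C (column X: 2 ≤ 6)
  C vs A: [6 vs 3, 6 vs 7, 2 vs 7] → C does not strictly dominate A (column Y: 6 ≤ 7)
  C vs B: [6 vs 2, 6 vs 7, 2 vs 4] → C does not strictly dominate B (column Y: 6 ≤ 7)
No single strategy strictly dominates all others → no strictly dominant strategy.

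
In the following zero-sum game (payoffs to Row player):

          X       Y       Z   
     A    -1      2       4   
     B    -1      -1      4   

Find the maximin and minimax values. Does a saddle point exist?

Maximin = -1, Minimax = -1, Saddle: True

Work:
Row minimums: [-1, -1] → maximin = -1
Column maximums: [-1, 2, 4] → minimax = -1
Saddle point exists! Game value = -1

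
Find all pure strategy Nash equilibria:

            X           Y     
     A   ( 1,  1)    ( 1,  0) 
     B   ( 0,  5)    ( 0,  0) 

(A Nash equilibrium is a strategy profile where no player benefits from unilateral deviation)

Nash equilibrium: (A, X)

Work:
Best responses:
  P1 vs X: payoffs [1, 0] → best response A (payoff 1)
  P1 vs Y: payoffs [1, 0] → best response A (payoff 1)
  P2 vs A: payoffs [1, 0] → best response X (payoff 1)
  P2 vs B: payoffs [5, 0] → best response X (payoff 5)
Mutual best responses: (A,X) → Nash equilibria.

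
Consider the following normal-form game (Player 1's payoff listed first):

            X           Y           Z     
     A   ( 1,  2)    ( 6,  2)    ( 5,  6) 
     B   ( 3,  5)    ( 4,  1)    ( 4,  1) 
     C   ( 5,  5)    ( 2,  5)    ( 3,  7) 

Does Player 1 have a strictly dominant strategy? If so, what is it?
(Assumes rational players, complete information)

No strictly dominant strategy exists for Player 1

Work:
A strategy strictly dominates another if it gives a strictly higher payoff against every opponent action. Compare each pair of P1's strategies column-by-column:
  A vs B: [1 vs 3, 6 vs 4, 5 vs 4] → A does not strictly dominate B (column X: 1 ≤ 3)
  A vs C: [1 vs 5, 6 vs 2, 5 vs 3] → A does not strictly dominate C (column X: 1 ≤ 5)
  B vs A: [3 vs 1, 4 vs 6, 4 vs 5] → B does not strictly dominate A (column Y: 4 ≤ 6)
  B vs C: [3 vs 5, 4 vs 2, 4 vs 3] → B does not strictly dominate C (column X: 3 ≤ 5)
  C vs A: [5 vs 1, 2 vs 6, 3 vs 5] → C does not strictly dominate A (column Y: 2 ≤ 6)
  C vs B: [5 vs 3, 2 vs 4, 3 vs 4] → C does not strictly dominate B (column Y: 2 ≤ 4)
No single strategy strictly dominates all others → no strictly dominant strategy.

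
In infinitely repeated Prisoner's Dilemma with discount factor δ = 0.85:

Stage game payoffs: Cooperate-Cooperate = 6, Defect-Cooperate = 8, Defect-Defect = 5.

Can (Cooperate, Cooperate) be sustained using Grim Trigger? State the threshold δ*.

δ* = 0.6667; since δ = 0.85 ≥ 0.6667, cooperation can be sustained

Work:
For Grim Trigger:
Cooperate forever: 6/(1-δ)
Defect then punished: 8 + 5·δ/(1-δ)
Need: 6/(1-δ) ≥ 8 + 5·δ/(1-δ)
Solving: δ ≥ (T-R)/(T-P) = (8-6)/(8-5) = 0.6667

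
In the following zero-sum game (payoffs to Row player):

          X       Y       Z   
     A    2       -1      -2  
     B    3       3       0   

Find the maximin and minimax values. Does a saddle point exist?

Maximin = 0, Minimax = 0, Saddle: True

Work:
Row minimums: [-2, 0] → maximin = 0
Column maximums: [3, 3, 0] → minimax = 0
Saddle point exists! Game value = 0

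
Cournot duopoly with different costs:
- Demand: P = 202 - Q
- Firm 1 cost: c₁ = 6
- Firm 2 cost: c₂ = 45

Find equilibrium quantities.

q₁* = 78.33, q₂* = 39.33

Work:
Reaction: q₁ = (202 - 6 - q₂)/2
Reaction: q₂ = (202 - 45 - q₁)/2
Solve simultaneously:
q₁* = (202 - 2×6 + 45)/3 = 78.33
q₂* = (202 - 2×45 + 6)/3 = 39.33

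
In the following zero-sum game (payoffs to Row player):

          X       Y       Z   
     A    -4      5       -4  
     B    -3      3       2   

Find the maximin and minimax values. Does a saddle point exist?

Maximin = -3, Minimax = -3, Saddle: True

Work:
Row minimums: [-4, -3] → maximin = -3
Column maximums: [-3, 5, 2] → minimax = -3
Saddle point exists! Game value = -3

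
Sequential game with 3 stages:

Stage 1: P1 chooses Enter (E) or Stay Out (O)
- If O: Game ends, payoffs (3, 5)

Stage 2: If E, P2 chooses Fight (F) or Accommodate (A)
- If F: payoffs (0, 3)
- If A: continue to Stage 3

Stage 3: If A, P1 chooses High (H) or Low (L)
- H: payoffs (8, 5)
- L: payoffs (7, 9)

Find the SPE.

SPE: (E, A, H); Outcome (8, 5)

Work:
Stage 3: P1 chooses H (8 vs 7)
Stage 2: P2: F->3, A->5 (anticipating H). Choose A
Stage 1: P1: O->3, E->8 (anticipating A, H). Choose E
SPE path: E -> A -> H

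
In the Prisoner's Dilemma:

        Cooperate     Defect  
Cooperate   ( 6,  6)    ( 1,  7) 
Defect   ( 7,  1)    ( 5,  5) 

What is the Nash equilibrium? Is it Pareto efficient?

(Defect, Defect) is NE; not Pareto efficient

Work:
Defect dominates Cooperate for both players:
If P2 cooperates: Defect (7) > Cooperate (6)
If P2 defects: Defect (5) > Cooperate (1)
NE: (Defect, Defect) with payoff (5, 5)
But (Cooperate, Cooperate) = (6, 6) Pareto dominates (5, 5)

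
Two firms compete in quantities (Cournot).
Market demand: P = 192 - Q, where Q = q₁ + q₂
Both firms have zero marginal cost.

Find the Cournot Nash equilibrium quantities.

q₁* = q₂* = 64.0; P* = 64.0

Work:
Profit: π_i = P·q_i = (a - q_i - q_j)·q_i
FOC: ∂π_i/∂q_i = a - 2q_i - q_j = 0
Reaction function: q_i = (192 - q_j)/2
Symmetry: q* = 192/3 = 64.0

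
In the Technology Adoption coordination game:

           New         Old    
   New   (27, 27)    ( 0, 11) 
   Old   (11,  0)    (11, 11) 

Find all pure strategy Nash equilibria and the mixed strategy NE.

Pure NE: (New, New) and (Old, Old); Mixed NE: p = 0.4074, q = 0.4074

Work:
Check pure NE:
(New, New): (27, 27) - no unilateral deviation beneficial
(Old, Old): (11, 11) - no unilateral deviation beneficial
Mixed NE: P1 plays New with p = 0.4074, P2 plays New with q = 0.4074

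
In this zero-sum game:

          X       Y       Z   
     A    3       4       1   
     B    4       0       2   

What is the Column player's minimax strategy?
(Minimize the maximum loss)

Column should play Z, value = 2

Work:
Column player minimizes Row's maximum payoff:
Column X: max payoff to Row = 4
Column Y: max payoff to Row = 4
Column Z: max payoff to Row = 2
Minimum is 2, achieved by column Z.
Minimax strategy: Z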